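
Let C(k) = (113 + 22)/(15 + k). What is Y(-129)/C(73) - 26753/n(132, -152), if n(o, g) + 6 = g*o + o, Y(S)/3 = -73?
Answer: -42292609/299070 ≈ -141.41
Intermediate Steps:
Y(S) = -219 (Y(S) = 3*(-73) = -219)
n(o, g) = -6 + o + g*o (n(o, g) = -6 + (g*o + o) = -6 + (o + g*o) = -6 + o + g*o)
C(k) = 135/(15 + k)
Y(-129)/C(73) - 26753/n(132, -152) = -219/(135/(15 + 73)) - 26753/(-6 + 132 - 152*132) = -219/(135/88) - 26753/(-6 + 132 - 20064) = -219/(135*(1/88)) - 26753/(-19938) = -219/135/88 - 26753*(-1/19938) = -219*88/135 + 26753/19938 = -6424/45 + 26753/19938 = -42292609/299070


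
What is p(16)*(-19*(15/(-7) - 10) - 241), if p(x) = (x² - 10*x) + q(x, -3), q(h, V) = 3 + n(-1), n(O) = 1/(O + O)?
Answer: -7092/7 ≈ -1013.1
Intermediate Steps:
n(O) = 1/(2*O)
q(h, V) = 5/2 (q(h, V) = 3 + (½)/(-1) = 3 + (½)*(-1) = 3 - ½ = 5/2)
p(x) = 5/2 + x² - 10*x (p(x) = (x² - 10*x) + 5/2 = 5/2 + x² - 10*x)
p(16)*(-19*(15/(-7) - 10) - 241) = (5/2 + 16² - 10*16)*(-19*(15/(-7) - 10) - 241) = (5/2 + 256 - 160)*(-19*(15*(-⅐) - 10) - 241) = 197*(-19*(-15/7 - 10) - 241)/2 = 197*(-19*(-85/7) - 241)/2 = 197*(1615/7 - 241)/2 = (197/2)*(-72/7) = -7092/7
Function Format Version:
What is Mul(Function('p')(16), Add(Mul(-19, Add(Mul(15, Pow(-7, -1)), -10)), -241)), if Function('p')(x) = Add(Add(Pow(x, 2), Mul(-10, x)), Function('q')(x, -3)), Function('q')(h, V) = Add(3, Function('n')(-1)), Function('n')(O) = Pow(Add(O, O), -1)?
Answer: Rational(-7092, 7) ≈ -1013.1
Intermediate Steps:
Function('n')(O) = Mul(Rational(1, 2), Pow(O, -1)) (Function('n')(O) = Pow(Mul(2, O), -1) = Mul(Rational(1, 2), Pow(O, -1)))
Function('q')(h, V) = Rational(5, 2) (Function('q')(h, V) = Add(3, Mul(Rational(1, 2), Pow(-1, -1))) = Add(3, Mul(Rational(1, 2), -1)) = Add(3, Rational(-1, 2)) = Rational(5, 2))
Function('p')(x) = Add(Rational(5, 2), Pow(x, 2), Mul(-10, x)) (Function('p')(x) = Add(Add(Pow(x, 2), Mul(-10, x)), Rational(5, 2)) = Add(Rational(5, 2), Pow(x, 2), Mul(-10, x)))
Mul(Function('p')(16), Add(Mul(-19, Add(Mul(15, Pow(-7, -1)), -10)), -241)) = Mul(Add(Rational(5, 2), Pow(16, 2), Mul(-10, 16)), Add(Mul(-19, Add(Mul(15, Pow(-7, -1)), -10)), -241)) = Mul(Add(Rational(5, 2), 256, -160), Add(Mul(-19, Add(Mul(15, Rational(-1, 7)), -10)), -241)) = Mul(Rational(197, 2), Add(Mul(-19, Add(Rational(-15, 7), -10)), -241)) = Mul(Rational(197, 2), Add(Mul(-19, Rational(-85, 7)), -241)) = Mul(Rational(197, 2), Add(Rational(1615, 7), -241)) = Mul(Rational(197, 2), Rational(-72, 7)) = Rational(-7092, 7)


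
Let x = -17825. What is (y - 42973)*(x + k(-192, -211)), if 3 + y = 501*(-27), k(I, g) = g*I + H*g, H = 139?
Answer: 375292926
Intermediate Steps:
k(I, g) = 139*g + I*g (k(I, g) = g*I + 139*g = I*g + 139*g = 139*g + I*g)
y = -13530 (y = -3 + 501*(-27) = -3 - 13527 = -13530)
(y - 42973)*(x + k(-192, -211)) = (-13530 - 42973)*(-17825 - 211*(139 - 192)) = -56503*(-17825 - 211*(-53)) = -56503*(-17825 + 11183) = -56503*(-6642) = 375292926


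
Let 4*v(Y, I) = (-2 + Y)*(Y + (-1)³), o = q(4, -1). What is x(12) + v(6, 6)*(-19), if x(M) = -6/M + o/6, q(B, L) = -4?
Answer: -577/6 ≈ -96.167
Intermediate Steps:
o = -4
x(M) = -⅔ - 6/M (x(M) = -6/M - 4/6 = -6/M - 4*⅙ = -6/M - ⅔ = -⅔ - 6/M)
v(Y, I) = (-1 + Y)*(-2 + Y)/4 (v(Y, I) = ((-2 + Y)*(Y + (-1)³))/4 = ((-2 + Y)*(Y - 1))/4 = ((-2 + Y)*(-1 + Y))/4 = ((-1 + Y)*(-2 + Y))/4 = (-1 + Y)*(-2 + Y)/4)
x(12) + v(6, 6)*(-19) = (-⅔ - 6/12) + (½ - ¾*6 + (¼)*6²)*(-19) = (-⅔ - 6*1/12) + (½ - 9/2 + (¼)*36)*(-19) = (-⅔ - ½) + (½ - 9/2 + 9)*(-19) = -7/6 + 5*(-19) = -7/6 - 95 = -577/6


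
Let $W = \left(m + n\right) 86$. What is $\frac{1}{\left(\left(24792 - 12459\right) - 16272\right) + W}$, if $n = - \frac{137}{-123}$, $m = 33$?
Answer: $- \frac{123}{123641} \approx -0.00099482$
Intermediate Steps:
$n = \frac{137}{123}$ ($n = \left(-137\right) \left(- \frac{1}{123}\right) = \frac{137}{123} \approx 1.1138$)
$W = \frac{360856}{123}$ ($W = \left(33 + \frac{137}{123}\right) 86 = \frac{4196}{123} \cdot 86 = \frac{360856}{123} \approx 2933.8$)
$\frac{1}{\left(\left(24792 - 12459\right) - 16272\right) + W} = \frac{1}{\left(\left(24792 - 12459\right) - 16272\right) + \frac{360856}{123}} = \frac{1}{\left(12333 - 16272\right) + \frac{360856}{123}} = \frac{1}{-3939 + \frac{360856}{123}} = \frac{1}{- \frac{123641}{123}} = - \frac{123}{123641}$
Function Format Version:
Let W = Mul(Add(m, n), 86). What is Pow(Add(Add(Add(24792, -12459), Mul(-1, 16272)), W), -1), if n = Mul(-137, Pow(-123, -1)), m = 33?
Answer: Rational(-123, 123641) ≈ -0.00099482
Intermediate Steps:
n = Rational(137, 123) (n = Mul(-137, Rational(-1, 123)) = Rational(137, 123) ≈ 1.1138)
W = Rational(360856, 123) (W = Mul(Add(33, Rational(137, 123)), 86) = Mul(Rational(4196, 123), 86) = Rational(360856, 123) ≈ 2933.8)
Pow(Add(Add(Add(24792, -12459), Mul(-1, 16272)), W), -1) = Pow(Add(Add(Add(24792, -12459), Mul(-1, 16272)), Rational(360856, 123)), -1) = Pow(Add(Add(12333, -16272), Rational(360856, 123)), -1) = Pow(Add(-3939, Rational(360856, 123)), -1) = Pow(Rational(-123641, 123), -1) = Rational(-123, 123641)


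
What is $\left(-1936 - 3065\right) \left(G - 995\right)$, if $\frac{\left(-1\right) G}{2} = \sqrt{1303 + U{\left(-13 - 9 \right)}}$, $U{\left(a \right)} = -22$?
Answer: $4975995 + 10002 \sqrt{1281} \approx 5.334 \cdot 10^{6}$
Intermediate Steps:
$G = - 2 \sqrt{1281}$ ($G = - 2 \sqrt{1303 - 22} = - 2 \sqrt{1281} \approx -71.582$)
$\left(-1936 - 3065\right) \left(G - 995\right) = \left(-1936 - 3065\right) \left(- 2 \sqrt{1281} - 995\right) = - 5001 \left(-995 - 2 \sqrt{1281}\right) = 4975995 + 10002 \sqrt{1281}$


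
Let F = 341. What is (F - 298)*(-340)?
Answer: -14620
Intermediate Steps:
(F - 298)*(-340) = (341 - 298)*(-340) = 43*(-340) = -14620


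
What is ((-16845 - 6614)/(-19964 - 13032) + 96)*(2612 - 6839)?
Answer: -13488674025/32996 ≈ -4.0880e+5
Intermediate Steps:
((-16845 - 6614)/(-19964 - 13032) + 96)*(2612 - 6839) = (-23459/(-32996) + 96)*(-4227) = (-23459*(-1/32996) + 96)*(-4227) = (23459/32996 + 96)*(-4227) = (3191075/32996)*(-4227) = -13488674025/32996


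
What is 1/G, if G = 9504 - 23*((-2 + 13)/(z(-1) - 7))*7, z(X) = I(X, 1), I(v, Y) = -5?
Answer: 12/115819 ≈ 0.00010361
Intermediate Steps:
z(X) = -5
G = 115819/12 (G = 9504 - 23*((-2 + 13)/(-5 - 7))*7 = 9504 - 23*(11/(-12))*7 = 9504 - 23*(11*(-1/12))*7 = 9504 - 23*(-11/12)*7 = 9504 - (-253)*7/12 = 9504 - 1*(-1771/12) = 9504 + 1771/12 = 115819/12 ≈ 9651.6)
1/G = 1/(115819/12) = 12/115819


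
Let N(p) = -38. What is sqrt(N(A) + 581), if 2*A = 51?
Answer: sqrt(543) ≈ 23.302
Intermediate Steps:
A = 51/2 (A = (1/2)*51 = 51/2 ≈ 25.500)
sqrt(N(A) + 581) = sqrt(-38 + 581) = sqrt(543)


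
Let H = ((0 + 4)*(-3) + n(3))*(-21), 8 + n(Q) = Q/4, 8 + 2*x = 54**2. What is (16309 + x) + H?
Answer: 72669/4 ≈ 18167.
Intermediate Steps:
x = 1454 (x = -4 + (1/2)*54**2 = -4 + (1/2)*2916 = -4 + 1458 = 1454)
n(Q) = -8 + Q/4
H = 1617/4 (H = ((0 + 4)*(-3) + (-8 + (1/4)*3))*(-21) = (4*(-3) + (-8 + 3/4))*(-21) = (-12 - 29/4)*(-21) = -77/4*(-21) = 1617/4 ≈ 404.25)
(16309 + x) + H = (16309 + 1454) + 1617/4 = 17763 + 1617/4 = 72669/4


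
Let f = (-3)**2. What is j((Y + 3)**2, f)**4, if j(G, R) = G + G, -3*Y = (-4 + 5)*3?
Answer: 4096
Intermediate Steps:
Y = -1 (Y = -(-4 + 5)*3/3 = -3/3 = -1/3*3 = -1)
f = 9
j(G, R) = 2*G
j((Y + 3)**2, f)**4 = (2*(-1 + 3)**2)**4 = (2*2**2)**4 = (2*4)**4 = 8**4 = 4096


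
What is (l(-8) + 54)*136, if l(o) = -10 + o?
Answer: 4896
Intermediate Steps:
(l(-8) + 54)*136 = ((-10 - 8) + 54)*136 = (-18 + 54)*136 = 36*136 = 4896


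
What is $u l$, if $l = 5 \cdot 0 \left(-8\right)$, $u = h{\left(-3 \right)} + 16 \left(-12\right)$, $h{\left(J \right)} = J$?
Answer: $0$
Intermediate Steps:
$u = -195$ ($u = -3 + 16 \left(-12\right) = -3 - 192 = -195$)
$l = 0$ ($l = 5 \cdot 0 = 0$)
$u l = \left(-195\right) 0 = 0$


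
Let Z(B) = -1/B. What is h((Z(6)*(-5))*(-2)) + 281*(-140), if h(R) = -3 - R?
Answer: -118024/3 ≈ -39341.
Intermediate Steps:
h((Z(6)*(-5))*(-2)) + 281*(-140) = (-3 - -1/6*(-5)*(-2)) + 281*(-140) = (-3 - -1*1/6*(-5)*(-2)) - 39340 = (-3 - (-1/6*(-5))*(-2)) - 39340 = (-3 - 5*(-2)/6) - 39340 = (-3 - 1*(-5/3)) - 39340 = (-3 + 5/3) - 39340 = -4/3 - 39340 = -118024/3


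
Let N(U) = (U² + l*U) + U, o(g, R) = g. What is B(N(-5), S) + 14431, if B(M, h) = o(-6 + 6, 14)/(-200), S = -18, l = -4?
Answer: 14431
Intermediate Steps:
N(U) = U² - 3*U (N(U) = (U² - 4*U) + U = U² - 3*U)
B(M, h) = 0 (B(M, h) = (-6 + 6)/(-200) = 0*(-1/200) = 0)
B(N(-5), S) + 14431 = 0 + 14431 = 14431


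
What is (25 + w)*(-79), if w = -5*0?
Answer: -1975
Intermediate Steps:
w = 0
(25 + w)*(-79) = (25 + 0)*(-79) = 25*(-79) = -1975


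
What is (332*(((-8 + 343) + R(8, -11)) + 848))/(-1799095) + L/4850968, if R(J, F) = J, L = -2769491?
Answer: -6900708369461/8727352273960 ≈ -0.79070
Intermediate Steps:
(332*(((-8 + 343) + R(8, -11)) + 848))/(-1799095) + L/4850968 = (332*(((-8 + 343) + 8) + 848))/(-1799095) - 2769491/4850968 = (332*((335 + 8) + 848))*(-1/1799095) - 2769491*1/4850968 = (332*(343 + 848))*(-1/1799095) - 2769491/4850968 = (332*1191)*(-1/1799095) - 2769491/4850968 = 395412*(-1/1799095) - 2769491/4850968 = -395412/1799095 - 2769491/4850968 = -6900708369461/8727352273960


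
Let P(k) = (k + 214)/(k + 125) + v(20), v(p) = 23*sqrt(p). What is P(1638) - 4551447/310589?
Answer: -173232331/12734149 + 46*sqrt(5) ≈ 89.255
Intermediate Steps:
P(k) = 46*sqrt(5) + (214 + k)/(125 + k) (P(k) = (k + 214)/(k + 125) + 23*sqrt(20) = (214 + k)/(125 + k) + 23*(2*sqrt(5)) = (214 + k)/(125 + k) + 46*sqrt(5) = 46*sqrt(5) + (214 + k)/(125 + k))
P(1638) - 4551447/310589 = (214 + 1638 + 5750*sqrt(5) + 46*1638*sqrt(5))/(125 + 1638) - 4551447/310589 = (214 + 1638 + 5750*sqrt(5) + 75348*sqrt(5))/1763 - 4551447*1/310589 = (1852 + 81098*sqrt(5))/1763 - 4551447/310589 = (1852/1763 + 46*sqrt(5)) - 4551447/310589 = -173232331/12734149 + 46*sqrt(5)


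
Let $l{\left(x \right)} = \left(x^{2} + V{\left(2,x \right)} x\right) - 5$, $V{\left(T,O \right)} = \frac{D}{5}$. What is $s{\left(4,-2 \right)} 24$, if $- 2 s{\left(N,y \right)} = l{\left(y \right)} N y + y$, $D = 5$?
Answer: $-264$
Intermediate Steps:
$V{\left(T,O \right)} = 1$ ($V{\left(T,O \right)} = \frac{5}{5} = 5 \cdot \frac{1}{5} = 1$)
$l{\left(x \right)} = -5 + x + x^{2}$ ($l{\left(x \right)} = \left(x^{2} + 1 x\right) - 5 = \left(x^{2} + x\right) - 5 = \left(x + x^{2}\right) - 5 = -5 + x + x^{2}$)
$s{\left(N,y \right)} = - \frac{y}{2} - \frac{N y \left(-5 + y + y^{2}\right)}{2}$ ($s{\left(N,y \right)} = - \frac{\left(-5 + y + y^{2}\right) N y + y}{2} = - \frac{N \left(-5 + y + y^{2}\right) y + y}{2} = - \frac{N y \left(-5 + y + y^{2}\right) + y}{2} = - \frac{y + N y \left(-5 + y + y^{2}\right)}{2} = - \frac{y}{2} - \frac{N y \left(-5 + y + y^{2}\right)}{2}$)
$s{\left(4,-2 \right)} 24 = \left(- \frac{1}{2}\right) \left(-2\right) \left(1 + 4 \left(-5 - 2 + \left(-2\right)^{2}\right)\right) 24 = \left(- \frac{1}{2}\right) \left(-2\right) \left(1 + 4 \left(-5 - 2 + 4\right)\right) 24 = \left(- \frac{1}{2}\right) \left(-2\right) \left(1 + 4 \left(-3\right)\right) 24 = \left(- \frac{1}{2}\right) \left(-2\right) \left(1 - 12\right) 24 = \left(- \frac{1}{2}\right) \left(-2\right) \left(-11\right) 24 = \left(-11\right) 24 = -264$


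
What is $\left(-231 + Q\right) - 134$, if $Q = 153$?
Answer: $-212$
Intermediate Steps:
$\left(-231 + Q\right) - 134 = \left(-231 + 153\right) - 134 = -78 - 134 = -212$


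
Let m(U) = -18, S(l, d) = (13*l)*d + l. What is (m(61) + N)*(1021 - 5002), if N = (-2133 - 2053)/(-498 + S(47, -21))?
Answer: 467548545/6641 ≈ 70403.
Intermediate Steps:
S(l, d) = l + 13*d*l (S(l, d) = 13*d*l + l = l + 13*d*l)
N = 2093/6641 (N = (-2133 - 2053)/(-498 + 47*(1 + 13*(-21))) = -4186/(-498 + 47*(1 - 273)) = -4186/(-498 + 47*(-272)) = -4186/(-498 - 12784) = -4186/(-13282) = -4186*(-1/13282) = 2093/6641 ≈ 0.31516)
(m(61) + N)*(1021 - 5002) = (-18 + 2093/6641)*(1021 - 5002) = -117445/6641*(-3981) = 467548545/6641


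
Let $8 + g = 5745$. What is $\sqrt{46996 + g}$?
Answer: $\sqrt{52733} \approx 229.64$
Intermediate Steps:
$g = 5737$ ($g = -8 + 5745 = 5737$)
$\sqrt{46996 + g} = \sqrt{46996 + 5737} = \sqrt{52733}$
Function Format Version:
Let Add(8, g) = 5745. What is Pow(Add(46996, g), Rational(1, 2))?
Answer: Pow(52733, Rational(1, 2)) ≈ 229.64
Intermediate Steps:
g = 5737 (g = Add(-8, 5745) = 5737)
Pow(Add(46996, g), Rational(1, 2)) = Pow(Add(46996, 5737), Rational(1, 2)) = Pow(52733, Rational(1, 2))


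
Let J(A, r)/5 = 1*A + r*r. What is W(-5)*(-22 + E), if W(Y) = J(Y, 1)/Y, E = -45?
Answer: -268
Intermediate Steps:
J(A, r) = 5*A + 5*r**2 (J(A, r) = 5*(1*A + r*r) = 5*(A + r**2) = 5*A + 5*r**2)
W(Y) = (5 + 5*Y)/Y (W(Y) = (5*Y + 5*1**2)/Y = (5*Y + 5*1)/Y = (5*Y + 5)/Y = (5 + 5*Y)/Y)
W(-5)*(-22 + E) = (5 + 5/(-5))*(-22 - 45) = (5 + 5*(-1/5))*(-67) = (5 - 1)*(-67) = 4*(-67) = -268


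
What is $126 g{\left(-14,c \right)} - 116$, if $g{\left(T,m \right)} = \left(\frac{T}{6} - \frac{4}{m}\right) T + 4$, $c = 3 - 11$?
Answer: $3622$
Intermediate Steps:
$c = -8$
$g{\left(T,m \right)} = 4 + T \left(- \frac{4}{m} + \frac{T}{6}\right)$ ($g{\left(T,m \right)} = \left(T \frac{1}{6} - \frac{4}{m}\right) T + 4 = \left(\frac{T}{6} - \frac{4}{m}\right) T + 4 = \left(- \frac{4}{m} + \frac{T}{6}\right) T + 4 = T \left(- \frac{4}{m} + \frac{T}{6}\right) + 4 = 4 + T \left(- \frac{4}{m} + \frac{T}{6}\right)$)
$126 g{\left(-14,c \right)} - 116 = 126 \left(4 + \frac{\left(-14\right)^{2}}{6} - - \frac{56}{-8}\right) - 116 = 126 \left(4 + \frac{1}{6} \cdot 196 - \left(-56\right) \left(- \frac{1}{8}\right)\right) - 116 = 126 \left(4 + \frac{98}{3} - 7\right) - 116 = 126 \cdot \frac{89}{3} - 116 = 3738 - 116 = 3622$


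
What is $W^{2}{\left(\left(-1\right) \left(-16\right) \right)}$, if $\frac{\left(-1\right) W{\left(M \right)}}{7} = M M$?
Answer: $3211264$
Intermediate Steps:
$W{\left(M \right)} = - 7 M^{2}$ ($W{\left(M \right)} = - 7 M M = - 7 M^{2}$)
$W^{2}{\left(\left(-1\right) \left(-16\right) \right)} = \left(- 7 \left(\left(-1\right) \left(-16\right)\right)^{2}\right)^{2} = \left(- 7 \cdot 16^{2}\right)^{2} = \left(\left(-7\right) 256\right)^{2} = \left(-1792\right)^{2} = 3211264$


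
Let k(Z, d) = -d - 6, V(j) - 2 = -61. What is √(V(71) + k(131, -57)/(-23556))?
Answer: I*√909428455/3926 ≈ 7.6813*I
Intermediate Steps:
V(j) = -59 (V(j) = 2 - 61 = -59)
k(Z, d) = -6 - d
√(V(71) + k(131, -57)/(-23556)) = √(-59 + (-6 - 1*(-57))/(-23556)) = √(-59 + (-6 + 57)*(-1/23556)) = √(-59 + 51*(-1/23556)) = √(-59 - 17/7852) = √(-463285/7852) = I*√909428455/3926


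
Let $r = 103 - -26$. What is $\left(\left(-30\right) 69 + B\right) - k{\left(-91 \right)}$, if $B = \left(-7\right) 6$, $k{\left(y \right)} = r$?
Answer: $-2241$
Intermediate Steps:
$r = 129$ ($r = 103 + 26 = 129$)
$k{\left(y \right)} = 129$
$B = -42$
$\left(\left(-30\right) 69 + B\right) - k{\left(-91 \right)} = \left(\left(-30\right) 69 - 42\right) - 129 = \left(-2070 - 42\right) - 129 = -2112 - 129 = -2241$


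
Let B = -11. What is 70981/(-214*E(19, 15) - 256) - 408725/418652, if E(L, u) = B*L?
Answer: 5770168431/9308727220 ≈ 0.61987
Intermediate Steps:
E(L, u) = -11*L
70981/(-214*E(19, 15) - 256) - 408725/418652 = 70981/(-(-2354)*19 - 256) - 408725/418652 = 70981/(-214*(-209) - 256) - 408725*1/418652 = 70981/(44726 - 256) - 408725/418652 = 70981/44470 - 408725/418652 = 5770168431/9308727220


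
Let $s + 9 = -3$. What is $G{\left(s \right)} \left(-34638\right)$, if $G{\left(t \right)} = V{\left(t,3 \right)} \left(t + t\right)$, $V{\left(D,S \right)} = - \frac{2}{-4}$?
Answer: $415656$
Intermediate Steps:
$s = -12$ ($s = -9 - 3 = -12$)
$V{\left(D,S \right)} = \frac{1}{2}$ ($V{\left(D,S \right)} = \left(-2\right) \left(- \frac{1}{4}\right) = \frac{1}{2}$)
$G{\left(t \right)} = t$ ($G{\left(t \right)} = \frac{t + t}{2} = \frac{2 t}{2} = t$)
$G{\left(s \right)} \left(-34638\right) = \left(-12\right) \left(-34638\right) = 415656$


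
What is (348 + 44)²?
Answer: 153664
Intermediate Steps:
(348 + 44)² = 392² = 153664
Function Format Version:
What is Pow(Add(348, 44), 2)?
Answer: 153664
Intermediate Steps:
Pow(Add(348, 44), 2) = Pow(392, 2) = 153664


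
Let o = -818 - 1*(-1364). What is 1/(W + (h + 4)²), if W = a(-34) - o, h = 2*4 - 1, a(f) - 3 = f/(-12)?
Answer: -6/2515 ≈ -0.0023857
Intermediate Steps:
o = 546 (o = -818 + 1364 = 546)
a(f) = 3 - f/12 (a(f) = 3 + f/(-12) = 3 + f*(-1/12) = 3 - f/12)
h = 7 (h = 8 - 1 = 7)
W = -3241/6 (W = (3 - 1/12*(-34)) - 1*546 = (3 + 17/6) - 546 = 35/6 - 546 = -3241/6 ≈ -540.17)
1/(W + (h + 4)²) = 1/(-3241/6 + (7 + 4)²) = 1/(-3241/6 + 11²) = 1/(-3241/6 + 121) = 1/(-2515/6) = -6/2515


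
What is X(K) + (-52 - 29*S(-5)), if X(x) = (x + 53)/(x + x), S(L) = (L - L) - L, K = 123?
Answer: -24143/123 ≈ -196.28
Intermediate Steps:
S(L) = -L (S(L) = 0 - L = -L)
X(x) = (53 + x)/(2*x) (X(x) = (53 + x)/((2*x)) = (53 + x)*(1/(2*x)) = (53 + x)/(2*x))
X(K) + (-52 - 29*S(-5)) = (½)*(53 + 123)/123 + (-52 - (-29)*(-5)) = (½)*(1/123)*176 + (-52 - 29*5) = 88/123 + (-52 - 145) = 88/123 - 197 = -24143/123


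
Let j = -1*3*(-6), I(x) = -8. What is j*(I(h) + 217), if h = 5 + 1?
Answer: 3762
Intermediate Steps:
h = 6
j = 18 (j = -3*(-6) = 18)
j*(I(h) + 217) = 18*(-8 + 217) = 18*209 = 3762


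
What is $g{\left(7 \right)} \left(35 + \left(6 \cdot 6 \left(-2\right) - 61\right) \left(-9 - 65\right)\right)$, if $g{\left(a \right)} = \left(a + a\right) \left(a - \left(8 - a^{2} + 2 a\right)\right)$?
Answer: $4701452$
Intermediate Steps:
$g{\left(a \right)} = 2 a \left(-8 + a^{2} - a\right)$ ($g{\left(a \right)} = 2 a \left(a - \left(8 - a^{2} + 2 a\right)\right) = 2 a \left(-8 + a^{2} - a\right)$)
$g{\left(7 \right)} \left(35 + \left(6 \cdot 6 \left(-2\right) - 61\right) \left(-9 - 65\right)\right) = 2 \cdot 7 \left(-8 + 7^{2} - 7\right) \left(35 + \left(6 \cdot 6 \left(-2\right) - 61\right) \left(-9 - 65\right)\right) = 2 \cdot 7 \left(-8 + 49 - 7\right) \left(35 + \left(36 \left(-2\right) - 61\right) \left(-74\right)\right) = 2 \cdot 7 \cdot 34 \left(35 + \left(-72 - 61\right) \left(-74\right)\right) = 476 \left(35 - -9842\right) = 476 \left(35 + 9842\right) = 476 \cdot 9877 = 4701452$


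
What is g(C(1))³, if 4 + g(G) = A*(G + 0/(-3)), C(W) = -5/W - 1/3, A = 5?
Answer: -778688/27 ≈ -28840.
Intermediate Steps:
C(W) = -⅓ - 5/W (C(W) = -5/W - 1*⅓ = -5/W - ⅓ = -⅓ - 5/W)
g(G) = -4 + 5*G (g(G) = -4 + 5*(G + 0/(-3)) = -4 + 5*(G + 0*(-⅓)) = -4 + 5*(G + 0) = -4 + 5*G)
g(C(1))³ = (-4 + 5*((⅓)*(-15 - 1*1)/1))³ = (-4 + 5*((⅓)*1*(-15 - 1)))³ = (-4 + 5*((⅓)*1*(-16)))³ = (-4 + 5*(-16/3))³ = (-4 - 80/3)³ = (-92/3)³ = -778688/27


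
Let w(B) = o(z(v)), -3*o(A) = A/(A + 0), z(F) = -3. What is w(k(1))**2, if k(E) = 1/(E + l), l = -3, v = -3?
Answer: 1/9 ≈ 0.11111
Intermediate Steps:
k(E) = 1/(-3 + E) (k(E) = 1/(E - 3) = 1/(-3 + E))
o(A) = -1/3 (o(A) = -A/(3*(A + 0)) = -A/(3*A) = -1/3*1 = -1/3)
w(B) = -1/3
w(k(1))**2 = (-1/3)**2 = 1/9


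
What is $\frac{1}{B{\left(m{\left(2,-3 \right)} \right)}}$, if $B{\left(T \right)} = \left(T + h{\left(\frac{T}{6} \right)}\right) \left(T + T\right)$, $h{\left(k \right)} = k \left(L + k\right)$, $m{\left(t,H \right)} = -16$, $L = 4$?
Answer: $\frac{9}{5632} \approx 0.001598$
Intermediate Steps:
$h{\left(k \right)} = k \left(4 + k\right)$
$B{\left(T \right)} = 2 T \left(T + \frac{T \left(4 + \frac{T}{6}\right)}{6}\right)$ ($B{\left(T \right)} = \left(T + \frac{T}{6} \left(4 + \frac{T}{6}\right)\right) \left(T + T\right) = \left(T + T \frac{1}{6} \left(4 + T \frac{1}{6}\right)\right) 2 T = \left(T + \frac{T}{6} \left(4 + \frac{T}{6}\right)\right) 2 T = \left(T + \frac{T \left(4 + \frac{T}{6}\right)}{6}\right) 2 T = 2 T \left(T + \frac{T \left(4 + \frac{T}{6}\right)}{6}\right)$)
$\frac{1}{B{\left(m{\left(2,-3 \right)} \right)}} = \frac{1}{\frac{1}{18} \left(-16\right)^{2} \left(60 - 16\right)} = \frac{1}{\frac{1}{18} \cdot 256 \cdot 44} = \frac{1}{\frac{5632}{9}} = \frac{9}{5632}$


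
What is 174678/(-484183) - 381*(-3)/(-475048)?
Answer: -11933407959/32858595112 ≈ -0.36317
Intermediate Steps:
174678/(-484183) - 381*(-3)/(-475048) = 174678*(-1/484183) + 1143*(-1/475048) = -24954/69169 - 1143/475048 = -11933407959/32858595112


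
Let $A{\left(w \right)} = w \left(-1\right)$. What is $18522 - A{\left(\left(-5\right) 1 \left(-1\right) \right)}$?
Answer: $18527$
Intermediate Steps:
$A{\left(w \right)} = - w$
$18522 - A{\left(\left(-5\right) 1 \left(-1\right) \right)} = 18522 - - \left(-5\right) 1 \left(-1\right) = 18522 - - \left(-5\right) \left(-1\right) = 18522 - \left(-1\right) 5 = 18522 - -5 = 18522 + 5 = 18527$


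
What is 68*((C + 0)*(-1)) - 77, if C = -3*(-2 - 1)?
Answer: -689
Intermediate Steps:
C = 9 (C = -3*(-3) = 9)
68*((C + 0)*(-1)) - 77 = 68*((9 + 0)*(-1)) - 77 = 68*(9*(-1)) - 77 = 68*(-9) - 77 = -612 - 77 = -689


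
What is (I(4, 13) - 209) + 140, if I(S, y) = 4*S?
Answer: -53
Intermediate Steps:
(I(4, 13) - 209) + 140 = (4*4 - 209) + 140 = (16 - 209) + 140 = -193 + 140 = -53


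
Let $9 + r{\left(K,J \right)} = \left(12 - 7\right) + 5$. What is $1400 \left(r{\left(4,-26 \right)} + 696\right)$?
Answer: $975800$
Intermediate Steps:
$r{\left(K,J \right)} = 1$ ($r{\left(K,J \right)} = -9 + \left(\left(12 - 7\right) + 5\right) = -9 + \left(5 + 5\right) = -9 + 10 = 1$)
$1400 \left(r{\left(4,-26 \right)} + 696\right) = 1400 \left(1 + 696\right) = 1400 \cdot 697 = 975800$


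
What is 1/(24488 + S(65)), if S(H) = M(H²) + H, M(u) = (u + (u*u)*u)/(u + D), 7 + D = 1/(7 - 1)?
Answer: 25309/453134780977 ≈ 5.5853e-8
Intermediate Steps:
D = -41/6 (D = -7 + 1/(7 - 1) = -7 + 1/6 = -7 + ⅙ = -41/6 ≈ -6.8333)
M(u) = (u + u³)/(-41/6 + u) (M(u) = (u + (u*u)*u)/(u - 41/6) = (u + u²*u)/(-41/6 + u) = (u + u³)/(-41/6 + u))
S(H) = H + 6*H²*(1 + H⁴)/(-41 + 6*H²) (S(H) = 6*H²*(1 + (H²)²)/(-41 + 6*H²) + H = 6*H²*(1 + H⁴)/(-41 + 6*H²) + H = H + 6*H²*(1 + H⁴)/(-41 + 6*H²))
1/(24488 + S(65)) = 1/(24488 + 65*(-41 + 6*65 + 6*65² + 6*65⁵)/(-41 + 6*65²)) = 1/(24488 + 65*(-41 + 390 + 6*4225 + 6*1160290625)/(-41 + 6*4225)) = 1/(24488 + 65*(-41 + 390 + 25350 + 6961743750)/(-41 + 25350)) = 1/(24488 + 65*6961769449/25309) = 1/(24488 + 65*(1/25309)*6961769449) = 1/(24488 + 452515014185/25309) = 1/(453134780977/25309) = 25309/453134780977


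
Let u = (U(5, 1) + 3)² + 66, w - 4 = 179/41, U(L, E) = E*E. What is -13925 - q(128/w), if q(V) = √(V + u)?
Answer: -13925 - √233618/49 ≈ -13935.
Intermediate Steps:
U(L, E) = E²
w = 343/41 (w = 4 + 179/41 = 343/41 ≈ 8.3659)
u = 82 (u = (1² + 3)² + 66 = (1 + 3)² + 66 = 4² + 66 = 16 + 66 = 82)
q(V) = √(82 + V) (q(V) = √(V + 82) = √(82 + V))
-13925 - q(128/w) = -13925 - √(82 + 128/(343/41)) = -13925 - √(82 + 128*(41/343)) = -13925 - √(82 + 5248/343) = -13925 - √(33374/343) = -13925 - √233618/49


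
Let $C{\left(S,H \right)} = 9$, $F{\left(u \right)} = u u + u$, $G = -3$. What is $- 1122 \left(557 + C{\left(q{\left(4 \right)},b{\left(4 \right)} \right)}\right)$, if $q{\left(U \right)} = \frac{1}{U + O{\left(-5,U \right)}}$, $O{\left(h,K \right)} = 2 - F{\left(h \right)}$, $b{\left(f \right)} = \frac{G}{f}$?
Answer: $-635052$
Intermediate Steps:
$b{\left(f \right)} = - \frac{3}{f}$
$F{\left(u \right)} = u + u^{2}$ ($F{\left(u \right)} = u^{2} + u = u + u^{2}$)
$O{\left(h,K \right)} = 2 - h \left(1 + h\right)$
$q{\left(U \right)} = \frac{1}{-18 + U}$ ($q{\left(U \right)} = \frac{1}{U + \left(2 - - 5 \left(1 - 5\right)\right)} = \frac{1}{U + \left(2 - \left(-5\right) \left(-4\right)\right)} = \frac{1}{U + \left(2 - 20\right)} = \frac{1}{U - 18} = \frac{1}{-18 + U}$)
$- 1122 \left(557 + C{\left(q{\left(4 \right)},b{\left(4 \right)} \right)}\right) = - 1122 \left(557 + 9\right) = \left(-1122\right) 566 = -635052$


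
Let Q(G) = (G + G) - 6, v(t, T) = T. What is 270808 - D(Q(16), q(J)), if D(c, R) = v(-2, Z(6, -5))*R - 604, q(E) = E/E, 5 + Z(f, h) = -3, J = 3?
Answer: 271420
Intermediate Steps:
Z(f, h) = -8 (Z(f, h) = -5 - 3 = -8)
Q(G) = -6 + 2*G (Q(G) = 2*G - 6 = -6 + 2*G)
q(E) = 1
D(c, R) = -604 - 8*R (D(c, R) = -8*R - 604 = -604 - 8*R)
270808 - D(Q(16), q(J)) = 270808 - (-604 - 8*1) = 270808 - (-604 - 8) = 270808 - 1*(-612) = 270808 + 612 = 271420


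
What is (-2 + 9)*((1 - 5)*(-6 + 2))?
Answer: 112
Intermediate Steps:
(-2 + 9)*((1 - 5)*(-6 + 2)) = 7*(-4*(-4)) = 7*16 = 112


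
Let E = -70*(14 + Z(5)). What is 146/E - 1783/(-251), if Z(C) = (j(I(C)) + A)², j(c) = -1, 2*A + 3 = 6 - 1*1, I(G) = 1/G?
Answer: 855347/122990 ≈ 6.9546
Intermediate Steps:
A = 1 (A = -3/2 + (6 - 1*1)/2 = -3/2 + (6 - 1)/2 = -3/2 + (½)*5 = -3/2 + 5/2 = 1)
Z(C) = 0 (Z(C) = (-1 + 1)² = 0² = 0)
E = -980 (E = -70*(14 + 0) = -70*14 = -980)
146/E - 1783/(-251) = 146/(-980) - 1783/(-251) = 146*(-1/980) - 1783*(-1/251) = -73/490 + 1783/251 = 855347/122990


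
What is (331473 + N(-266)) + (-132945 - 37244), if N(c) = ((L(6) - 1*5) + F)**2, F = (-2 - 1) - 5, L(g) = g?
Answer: 161333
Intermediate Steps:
F = -8 (F = -3 - 5 = -8)
N(c) = 49 (N(c) = ((6 - 1*5) - 8)**2 = ((6 - 5) - 8)**2 = (1 - 8)**2 = (-7)**2 = 49)
(331473 + N(-266)) + (-132945 - 37244) = (331473 + 49) + (-132945 - 37244) = 331522 - 170189 = 161333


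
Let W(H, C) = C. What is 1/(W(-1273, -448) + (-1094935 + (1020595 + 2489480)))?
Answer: 1/2414692 ≈ 4.1413e-7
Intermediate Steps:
1/(W(-1273, -448) + (-1094935 + (1020595 + 2489480))) = 1/(-448 + (-1094935 + (1020595 + 2489480))) = 1/(-448 + (-1094935 + 3510075)) = 1/(-448 + 2415140) = 1/2414692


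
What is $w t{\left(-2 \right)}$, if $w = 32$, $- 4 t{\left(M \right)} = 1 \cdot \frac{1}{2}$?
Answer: $-4$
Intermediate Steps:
$t{\left(M \right)} = - \frac{1}{8}$ ($t{\left(M \right)} = - \frac{1 \cdot \frac{1}{2}}{4} = \left(- \frac{1}{4}\right) \frac{1}{2} = - \frac{1}{8}$)
$w t{\left(-2 \right)} = 32 \left(- \frac{1}{8}\right) = -4$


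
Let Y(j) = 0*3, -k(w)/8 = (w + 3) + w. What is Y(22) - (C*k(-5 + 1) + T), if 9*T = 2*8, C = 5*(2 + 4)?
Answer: -10816/9 ≈ -1201.8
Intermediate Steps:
k(w) = -24 - 16*w (k(w) = -8*((w + 3) + w) = -8*((3 + w) + w) = -8*(3 + 2*w) = -24 - 16*w)
Y(j) = 0
C = 30 (C = 5*6 = 30)
T = 16/9 (T = (2*8)/9 = (⅑)*16 = 16/9 ≈ 1.7778)
Y(22) - (C*k(-5 + 1) + T) = 0 - (30*(-24 - 16*(-5 + 1)) + 16/9) = 0 - (30*(-24 - 16*(-4)) + 16/9) = 0 - (30*(-24 + 64) + 16/9) = 0 - (30*40 + 16/9) = 0 - (1200 + 16/9) = 0 - 1*10816/9 = 0 - 10816/9 = -10816/9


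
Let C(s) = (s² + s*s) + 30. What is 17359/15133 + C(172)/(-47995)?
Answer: -62698129/726308335 ≈ -0.086324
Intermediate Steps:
C(s) = 30 + 2*s² (C(s) = (s² + s²) + 30 = 2*s² + 30 = 30 + 2*s²)
17359/15133 + C(172)/(-47995) = 17359/15133 + (30 + 2*172²)/(-47995) = 17359*(1/15133) + (30 + 2*29584)*(-1/47995) = 17359/15133 + (30 + 59168)*(-1/47995) = 17359/15133 + 59198*(-1/47995) = 17359/15133 - 59198/47995 = -62698129/726308335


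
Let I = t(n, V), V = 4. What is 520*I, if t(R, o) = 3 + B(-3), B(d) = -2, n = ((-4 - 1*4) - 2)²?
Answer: 520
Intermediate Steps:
n = 100 (n = ((-4 - 4) - 2)² = (-8 - 2)² = (-10)² = 100)
t(R, o) = 1 (t(R, o) = 3 - 2 = 1)
I = 1
520*I = 520*1 = 520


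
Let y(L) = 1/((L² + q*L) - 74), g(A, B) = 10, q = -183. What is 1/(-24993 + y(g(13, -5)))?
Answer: -1804/45087373 ≈ -4.0011e-5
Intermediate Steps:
y(L) = 1/(-74 + L² - 183*L) (y(L) = 1/((L² - 183*L) - 74) = 1/(-74 + L² - 183*L))
1/(-24993 + y(g(13, -5))) = 1/(-24993 + 1/(-74 + 10² - 183*10)) = 1/(-24993 + 1/(-74 + 100 - 1830)) = 1/(-24993 + 1/(-1804)) = 1/(-24993 - 1/1804) = 1/(-45087373/1804) = -1804/45087373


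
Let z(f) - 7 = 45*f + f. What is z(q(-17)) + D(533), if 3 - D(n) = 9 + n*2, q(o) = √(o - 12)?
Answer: -1065 + 46*I*√29 ≈ -1065.0 + 247.72*I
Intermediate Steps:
q(o) = √(-12 + o)
z(f) = 7 + 46*f (z(f) = 7 + (45*f + f) = 7 + 46*f)
D(n) = -6 - 2*n (D(n) = 3 - (9 + n*2) = 3 - (9 + 2*n) = 3 + (-9 - 2*n) = -6 - 2*n)
z(q(-17)) + D(533) = (7 + 46*√(-12 - 17)) + (-6 - 2*533) = (7 + 46*√(-29)) + (-6 - 1066) = (7 + 46*(I*√29)) - 1072 = (7 + 46*I*√29) - 1072 = -1065 + 46*I*√29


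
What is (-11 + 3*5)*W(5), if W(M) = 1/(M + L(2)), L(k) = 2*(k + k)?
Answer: 4/13 ≈ 0.30769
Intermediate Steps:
L(k) = 4*k (L(k) = 2*(2*k) = 4*k)
W(M) = 1/(8 + M) (W(M) = 1/(M + 4*2) = 1/(M + 8) = 1/(8 + M))
(-11 + 3*5)*W(5) = (-11 + 3*5)/(8 + 5) = (-11 + 15)/13 = 4*(1/13) = 4/13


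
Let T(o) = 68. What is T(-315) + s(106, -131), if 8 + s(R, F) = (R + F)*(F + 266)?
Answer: -3315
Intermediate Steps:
s(R, F) = -8 + (266 + F)*(F + R) (s(R, F) = -8 + (R + F)*(F + 266) = -8 + (F + R)*(266 + F) = -8 + (266 + F)*(F + R))
T(-315) + s(106, -131) = 68 + (-8 + (-131)² + 266*(-131) + 266*106 - 131*106) = 68 + (-8 + 17161 - 34846 + 28196 - 13886) = 68 - 3383 = -3315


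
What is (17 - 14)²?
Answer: 9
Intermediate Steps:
(17 - 14)² = 3² = 9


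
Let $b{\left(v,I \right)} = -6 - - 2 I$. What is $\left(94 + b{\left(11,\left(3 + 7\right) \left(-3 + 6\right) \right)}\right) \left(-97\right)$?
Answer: $-14356$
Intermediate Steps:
$b{\left(v,I \right)} = -6 + 2 I$
$\left(94 + b{\left(11,\left(3 + 7\right) \left(-3 + 6\right) \right)}\right) \left(-97\right) = \left(94 - \left(6 - 2 \left(3 + 7\right) \left(-3 + 6\right)\right)\right) \left(-97\right) = \left(94 - \left(6 - 2 \cdot 10 \cdot 3\right)\right) \left(-97\right) = \left(94 + \left(-6 + 2 \cdot 30\right)\right) \left(-97\right) = \left(94 + \left(-6 + 60\right)\right) \left(-97\right) = \left(94 + 54\right) \left(-97\right) = 148 \left(-97\right) = -14356$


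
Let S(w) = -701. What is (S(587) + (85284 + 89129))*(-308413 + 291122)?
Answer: -3003654192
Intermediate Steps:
(S(587) + (85284 + 89129))*(-308413 + 291122) = (-701 + (85284 + 89129))*(-308413 + 291122) = (-701 + 174413)*(-17291) = 173712*(-17291) = -3003654192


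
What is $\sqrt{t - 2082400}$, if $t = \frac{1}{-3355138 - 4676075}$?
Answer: $\frac{i \sqrt{14923955111139870757}}{2677071} \approx 1443.1 i$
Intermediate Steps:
$t = - \frac{1}{8031213}$ ($t = \frac{1}{-8031213} = - \frac{1}{8031213} \approx -1.2451 \cdot 10^{-7}$)
$\sqrt{t - 2082400} = \sqrt{- \frac{1}{8031213} - 2082400} = \sqrt{- \frac{16724197951201}{8031213}} = \frac{i \sqrt{14923955111139870757}}{2677071}$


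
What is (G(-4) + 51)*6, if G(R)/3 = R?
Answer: 234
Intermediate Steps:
G(R) = 3*R
(G(-4) + 51)*6 = (3*(-4) + 51)*6 = (-12 + 51)*6 = 39*6 = 234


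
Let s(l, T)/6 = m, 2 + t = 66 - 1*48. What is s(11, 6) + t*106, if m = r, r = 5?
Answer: 1726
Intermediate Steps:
t = 16 (t = -2 + (66 - 1*48) = -2 + (66 - 48) = -2 + 18 = 16)
m = 5
s(l, T) = 30 (s(l, T) = 6*5 = 30)
s(11, 6) + t*106 = 30 + 16*106 = 30 + 1696 = 1726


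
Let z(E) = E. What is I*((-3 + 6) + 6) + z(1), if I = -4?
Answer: -35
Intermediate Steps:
I*((-3 + 6) + 6) + z(1) = -4*((-3 + 6) + 6) + 1 = -4*(3 + 6) + 1 = -4*9 + 1 = -36 + 1 = -35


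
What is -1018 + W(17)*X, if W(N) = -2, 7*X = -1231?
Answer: -4664/7 ≈ -666.29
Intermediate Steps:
X = -1231/7 (X = (1/7)*(-1231) = -1231/7 ≈ -175.86)
-1018 + W(17)*X = -1018 - 2*(-1231/7) = -1018 + 2462/7 = -4664/7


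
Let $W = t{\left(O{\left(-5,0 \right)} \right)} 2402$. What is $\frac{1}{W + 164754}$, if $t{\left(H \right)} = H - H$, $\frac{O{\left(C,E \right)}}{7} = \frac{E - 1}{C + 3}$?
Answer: $\frac{1}{164754} \approx 6.0697 \cdot 10^{-6}$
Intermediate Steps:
$O{\left(C,E \right)} = \frac{7 \left(-1 + E\right)}{3 + C}$ ($O{\left(C,E \right)} = 7 \frac{E - 1}{C + 3} = 7 \frac{-1 + E}{3 + C} = \frac{7 \left(-1 + E\right)}{3 + C}$)
$t{\left(H \right)} = 0$
$W = 0$ ($W = 0 \cdot 2402 = 0$)
$\frac{1}{W + 164754} = \frac{1}{0 + 164754} = \frac{1}{164754}$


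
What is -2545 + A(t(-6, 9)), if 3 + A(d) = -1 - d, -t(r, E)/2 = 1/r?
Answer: -7648/3 ≈ -2549.3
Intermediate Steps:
t(r, E) = -2/r
A(d) = -4 - d (A(d) = -3 + (-1 - d) = -4 - d)
-2545 + A(t(-6, 9)) = -2545 + (-4 - (-2)/(-6)) = -2545 + (-4 - (-2)*(-1)/6) = -2545 + (-4 - 1*⅓) = -2545 + (-4 - ⅓) = -2545 - 13/3 = -7648/3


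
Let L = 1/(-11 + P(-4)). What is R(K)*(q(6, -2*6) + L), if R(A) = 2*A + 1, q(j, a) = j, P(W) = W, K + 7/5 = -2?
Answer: -2581/75 ≈ -34.413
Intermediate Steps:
K = -17/5 (K = -7/5 - 2 = -17/5 ≈ -3.4000)
R(A) = 1 + 2*A
L = -1/15 (L = 1/(-11 - 4) = 1/(-15) = -1/15 ≈ -0.066667)
R(K)*(q(6, -2*6) + L) = (1 + 2*(-17/5))*(6 - 1/15) = (1 - 34/5)*(89/15) = -29/5*89/15 = -2581/75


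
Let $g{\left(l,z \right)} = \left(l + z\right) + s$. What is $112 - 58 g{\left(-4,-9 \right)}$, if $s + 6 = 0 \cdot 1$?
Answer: $1214$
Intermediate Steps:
$s = -6$ ($s = -6 + 0 \cdot 1 = -6 + 0 = -6$)
$g{\left(l,z \right)} = -6 + l + z$ ($g{\left(l,z \right)} = \left(l + z\right) - 6 = -6 + l + z$)
$112 - 58 g{\left(-4,-9 \right)} = 112 - 58 \left(-6 - 4 - 9\right) = 112 - -1102 = 112 + 1102 = 1214$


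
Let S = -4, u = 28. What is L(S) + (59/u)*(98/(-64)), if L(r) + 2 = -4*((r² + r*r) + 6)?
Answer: -20125/128 ≈ -157.23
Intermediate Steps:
L(r) = -26 - 8*r² (L(r) = -2 - 4*((r² + r*r) + 6) = -2 - 4*((r² + r²) + 6) = -2 - 4*(2*r² + 6) = -2 - 4*(6 + 2*r²) = -2 + (-24 - 8*r²) = -26 - 8*r²)
L(S) + (59/u)*(98/(-64)) = (-26 - 8*(-4)²) + (59/28)*(98/(-64)) = (-26 - 8*16) + (59*(1/28))*(98*(-1/64)) = (-26 - 128) + (59/28)*(-49/32) = -154 - 413/128 = -20125/128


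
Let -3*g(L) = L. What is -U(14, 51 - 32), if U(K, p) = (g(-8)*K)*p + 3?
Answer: -2137/3 ≈ -712.33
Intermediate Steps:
g(L) = -L/3
U(K, p) = 3 + 8*K*p/3 (U(K, p) = ((-1/3*(-8))*K)*p + 3 = (8*K/3)*p + 3 = 8*K*p/3 + 3 = 3 + 8*K*p/3)
-U(14, 51 - 32) = -(3 + (8/3)*14*(51 - 32)) = -(3 + (8/3)*14*19) = -(3 + 2128/3) = -1*2137/3 = -2137/3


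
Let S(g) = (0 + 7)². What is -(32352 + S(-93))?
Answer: -32401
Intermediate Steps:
S(g) = 49 (S(g) = 7² = 49)
-(32352 + S(-93)) = -(32352 + 49) = -1*32401 = -32401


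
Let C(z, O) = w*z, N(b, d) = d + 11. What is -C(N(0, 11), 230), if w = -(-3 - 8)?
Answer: -242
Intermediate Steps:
N(b, d) = 11 + d
w = 11 (w = -1*(-11) = 11)
C(z, O) = 11*z
-C(N(0, 11), 230) = -11*(11 + 11) = -11*22 = -1*242 = -242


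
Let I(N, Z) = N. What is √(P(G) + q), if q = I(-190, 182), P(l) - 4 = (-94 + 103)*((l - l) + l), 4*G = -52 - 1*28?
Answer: I*√366 ≈ 19.131*I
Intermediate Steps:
G = -20 (G = (-52 - 1*28)/4 = (-52 - 28)/4 = (¼)*(-80) = -20)
P(l) = 4 + 9*l (P(l) = 4 + (-94 + 103)*((l - l) + l) = 4 + 9*(0 + l) = 4 + 9*l)
q = -190
√(P(G) + q) = √((4 + 9*(-20)) - 190) = √((4 - 180) - 190) = √(-176 - 190) = √(-366) = I*√366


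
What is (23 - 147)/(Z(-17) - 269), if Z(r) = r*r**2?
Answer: 62/2591 ≈ 0.023929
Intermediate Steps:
Z(r) = r**3
(23 - 147)/(Z(-17) - 269) = (23 - 147)/((-17)**3 - 269) = -124/(-4913 - 269) = -124/(-5182) = -124*(-1/5182) = 62/2591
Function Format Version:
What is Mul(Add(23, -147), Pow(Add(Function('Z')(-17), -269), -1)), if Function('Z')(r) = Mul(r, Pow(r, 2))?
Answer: Rational(62, 2591) ≈ 0.023929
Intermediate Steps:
Function('Z')(r) = Pow(r, 3)
Mul(Add(23, -147), Pow(Add(Function('Z')(-17), -269), -1)) = Mul(Add(23, -147), Pow(Add(Pow(-17, 3), -269), -1)) = Mul(-124, Pow(Add(-4913, -269), -1)) = Mul(-124, Pow(-5182, -1)) = Mul(-124, Rational(-1, 5182)) = Rational(62, 2591)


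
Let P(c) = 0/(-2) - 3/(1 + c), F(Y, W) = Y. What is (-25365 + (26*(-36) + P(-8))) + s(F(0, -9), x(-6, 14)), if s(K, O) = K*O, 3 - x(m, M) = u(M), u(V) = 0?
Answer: -184104/7 ≈ -26301.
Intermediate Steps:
x(m, M) = 3 (x(m, M) = 3 - 1*0 = 3 + 0 = 3)
P(c) = -3/(1 + c) (P(c) = 0*(-½) - 3/(1 + c) = 0 - 3/(1 + c) = -3/(1 + c))
(-25365 + (26*(-36) + P(-8))) + s(F(0, -9), x(-6, 14)) = (-25365 + (26*(-36) - 3/(1 - 8))) + 0*3 = (-25365 + (-936 - 3/(-7))) + 0 = (-25365 + (-936 - 3*(-⅐))) + 0 = (-25365 + (-936 + 3/7)) + 0 = (-25365 - 6549/7) + 0 = -184104/7 + 0 = -184104/7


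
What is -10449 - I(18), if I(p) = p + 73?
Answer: -10540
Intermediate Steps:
I(p) = 73 + p
-10449 - I(18) = -10449 - (73 + 18) = -10449 - 1*91 = -10449 - 91 = -10540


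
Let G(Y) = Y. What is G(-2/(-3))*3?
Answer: 2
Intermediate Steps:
G(-2/(-3))*3 = -2/(-3)*3 = -2*(-1/3)*3 = (2/3)*3 = 2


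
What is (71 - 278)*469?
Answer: -97083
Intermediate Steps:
(71 - 278)*469 = -207*469 = -97083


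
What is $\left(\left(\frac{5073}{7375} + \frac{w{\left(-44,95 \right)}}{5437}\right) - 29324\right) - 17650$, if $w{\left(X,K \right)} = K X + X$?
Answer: $- \frac{1883561150349}{40097875} \approx -46974.0$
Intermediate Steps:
$w{\left(X,K \right)} = X + K X$
$\left(\left(\frac{5073}{7375} + \frac{w{\left(-44,95 \right)}}{5437}\right) - 29324\right) - 17650 = \left(\left(\frac{5073}{7375} + \frac{\left(-44\right) \left(1 + 95\right)}{5437}\right) - 29324\right) - 17650 = \left(\left(5073 \cdot \frac{1}{7375} + \left(-44\right) 96 \cdot \frac{1}{5437}\right) - 29324\right) - 17650 = \left(\left(\frac{5073}{7375} - \frac{4224}{5437}\right) - 29324\right) - 17650 = \left(- \frac{3570099}{40097875} - 29324\right) - 17650 = - \frac{1175833656599}{40097875} - 17650 = - \frac{1883561150349}{40097875}$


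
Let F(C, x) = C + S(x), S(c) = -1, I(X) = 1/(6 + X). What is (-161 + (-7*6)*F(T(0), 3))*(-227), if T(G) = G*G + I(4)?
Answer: 139832/5 ≈ 27966.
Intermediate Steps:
T(G) = ⅒ + G² (T(G) = G*G + 1/(6 + 4) = G² + 1/10 = G² + ⅒ = ⅒ + G²)
F(C, x) = -1 + C (F(C, x) = C - 1 = -1 + C)
(-161 + (-7*6)*F(T(0), 3))*(-227) = (-161 + (-7*6)*(-1 + (⅒ + 0²)))*(-227) = (-161 - 42*(-1 + (⅒ + 0)))*(-227) = (-161 - 42*(-1 + ⅒))*(-227) = (-161 - 42*(-9/10))*(-227) = (-161 + 189/5)*(-227) = -616/5*(-227) = 139832/5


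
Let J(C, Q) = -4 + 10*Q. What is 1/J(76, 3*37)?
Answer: 1/1106 ≈ 0.00090416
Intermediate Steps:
1/J(76, 3*37) = 1/(-4 + 10*(3*37)) = 1/(-4 + 10*111) = 1/(-4 + 1110) = 1/1106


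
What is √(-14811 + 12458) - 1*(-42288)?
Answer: 42288 + I*√2353 ≈ 42288.0 + 48.508*I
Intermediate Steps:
√(-14811 + 12458) - 1*(-42288) = √(-2353) + 42288 = I*√2353 + 42288 = 42288 + I*√2353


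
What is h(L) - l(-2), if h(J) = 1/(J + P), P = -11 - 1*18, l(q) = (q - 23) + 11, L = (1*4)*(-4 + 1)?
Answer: 573/41 ≈ 13.976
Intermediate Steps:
L = -12 (L = 4*(-3) = -12)
l(q) = -12 + q (l(q) = (-23 + q) + 11 = -12 + q)
P = -29 (P = -11 - 18 = -29)
h(J) = 1/(-29 + J) (h(J) = 1/(J - 29) = 1/(-29 + J))
h(L) - l(-2) = 1/(-29 - 12) - (-12 - 2) = 1/(-41) - 1*(-14) = -1/41 + 14 = 573/41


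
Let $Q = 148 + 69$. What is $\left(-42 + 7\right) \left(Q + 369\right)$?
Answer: $-20510$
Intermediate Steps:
$Q = 217$
$\left(-42 + 7\right) \left(Q + 369\right) = \left(-42 + 7\right) \left(217 + 369\right) = \left(-35\right) 586 = -20510$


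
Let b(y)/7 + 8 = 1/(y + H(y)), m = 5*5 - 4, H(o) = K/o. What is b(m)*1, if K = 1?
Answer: -24605/442 ≈ -55.667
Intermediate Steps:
H(o) = 1/o
m = 21 (m = 25 - 4 = 21)
b(y) = -56 + 7/(y + 1/y)
b(m)*1 = (7*(-8 + 21 - 8*21²)/(1 + 21²))*1 = (7*(-8 + 21 - 8*441)/(1 + 441))*1 = (7*(-8 + 21 - 3528)/442)*1 = (7*(1/442)*(-3515))*1 = -24605/442*1 = -24605/442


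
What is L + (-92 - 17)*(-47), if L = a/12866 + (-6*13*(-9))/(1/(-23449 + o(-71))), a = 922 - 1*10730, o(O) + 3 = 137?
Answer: -105256795935/6433 ≈ -1.6362e+7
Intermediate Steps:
o(O) = 134 (o(O) = -3 + 137 = 134)
a = -9808 (a = 922 - 10730 = -9808)
L = -105289752194/6433 (L = -9808/12866 + (-6*13*(-9))/(1/(-23449 + 134)) = -9808*1/12866 + (-78*(-9))/(1/(-23315)) = -4904/6433 + 702/(-1/23315) = -4904/6433 + 702*(-23315) = -4904/6433 - 16367130 = -105289752194/6433 ≈ -1.6367e+7)
L + (-92 - 17)*(-47) = -105289752194/6433 + (-92 - 17)*(-47) = -105289752194/6433 - 109*(-47) = -105289752194/6433 + 5123 = -105256795935/6433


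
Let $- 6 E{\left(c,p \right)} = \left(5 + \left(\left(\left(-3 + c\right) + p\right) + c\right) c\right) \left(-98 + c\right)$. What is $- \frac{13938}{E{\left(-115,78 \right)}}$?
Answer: $- \frac{13938}{632965} \approx -0.02202$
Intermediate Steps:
$E{\left(c,p \right)} = - \frac{\left(-98 + c\right) \left(5 + c \left(-3 + p + 2 c\right)\right)}{6}$ ($E{\left(c,p \right)} = - \frac{\left(5 + \left(\left(\left(-3 + c\right) + p\right) + c\right) c\right) \left(-98 + c\right)}{6} = - \frac{\left(5 + \left(\left(-3 + c + p\right) + c\right) c\right) \left(-98 + c\right)}{6} = - \frac{\left(5 + \left(-3 + p + 2 c\right) c\right) \left(-98 + c\right)}{6} = - \frac{\left(5 + c \left(-3 + p + 2 c\right)\right) \left(-98 + c\right)}{6} = - \frac{\left(-98 + c\right) \left(5 + c \left(-3 + p + 2 c\right)\right)}{6}$)
$- \frac{13938}{E{\left(-115,78 \right)}} = - \frac{13938}{\frac{245}{3} - - \frac{34385}{6} - \frac{\left(-115\right)^{3}}{3} + \frac{199 \left(-115\right)^{2}}{6} - 13 \left(-115\right)^{2} + \frac{49}{3} \left(-115\right) 78} = - \frac{13938}{\frac{245}{3} + \frac{34385}{6} - - \frac{1520875}{3} + \frac{199}{6} \cdot 13225 - 13 \cdot 13225 - 146510} = - \frac{13938}{\frac{245}{3} + \frac{34385}{6} + \frac{1520875}{3} + \frac{2631775}{6} - 171925 - 146510} = - \frac{13938}{632965}$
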